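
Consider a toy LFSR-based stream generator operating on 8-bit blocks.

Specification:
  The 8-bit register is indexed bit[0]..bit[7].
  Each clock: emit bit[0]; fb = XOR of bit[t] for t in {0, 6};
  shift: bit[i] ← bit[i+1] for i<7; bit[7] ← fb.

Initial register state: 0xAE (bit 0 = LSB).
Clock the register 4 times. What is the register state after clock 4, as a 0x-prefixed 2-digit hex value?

reg_0 = 0xAE
clock 1: out=0, reg = 0x57
clock 2: out=1, reg = 0x2B
clock 3: out=1, reg = 0x95
clock 4: out=1, reg = 0xCA

0xCA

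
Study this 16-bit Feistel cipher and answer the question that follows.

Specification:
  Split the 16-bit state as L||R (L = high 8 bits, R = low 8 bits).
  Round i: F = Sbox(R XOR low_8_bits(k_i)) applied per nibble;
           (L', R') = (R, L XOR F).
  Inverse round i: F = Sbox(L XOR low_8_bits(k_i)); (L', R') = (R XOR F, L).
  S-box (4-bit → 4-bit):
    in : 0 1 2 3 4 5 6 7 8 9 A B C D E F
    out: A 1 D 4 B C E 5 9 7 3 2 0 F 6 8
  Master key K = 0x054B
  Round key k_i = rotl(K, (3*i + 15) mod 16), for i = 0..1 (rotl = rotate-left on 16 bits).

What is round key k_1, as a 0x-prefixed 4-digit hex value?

K = 0x054B
k_0 = rotl(K, (3*0+15) mod 16) = rotl(K, 15) = 0x82A5
k_1 = rotl(K, (3*1+15) mod 16) = rotl(K, 2) = 0x152C

0x152C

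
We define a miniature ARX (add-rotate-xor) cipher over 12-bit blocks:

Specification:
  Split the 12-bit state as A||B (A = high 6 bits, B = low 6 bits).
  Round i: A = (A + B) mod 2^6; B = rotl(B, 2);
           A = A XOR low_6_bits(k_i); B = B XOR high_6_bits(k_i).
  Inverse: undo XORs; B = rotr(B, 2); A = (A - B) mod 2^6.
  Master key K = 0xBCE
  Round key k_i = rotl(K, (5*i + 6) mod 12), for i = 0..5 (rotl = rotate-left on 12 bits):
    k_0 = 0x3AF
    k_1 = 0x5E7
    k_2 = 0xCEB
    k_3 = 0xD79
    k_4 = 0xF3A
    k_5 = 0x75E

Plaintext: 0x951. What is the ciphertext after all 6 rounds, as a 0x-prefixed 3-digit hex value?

0xF2F

s_0 = plaintext = 0x951
s_1 = Round(s_0, k_0) = 0x64B
s_2 = Round(s_1, k_1) = 0x0FB
s_3 = Round(s_2, k_2) = 0x55C
s_4 = Round(s_3, k_3) = 0x204
s_5 = Round(s_4, k_4) = 0xDAC
s_6 = Round(s_5, k_5) = 0xF2F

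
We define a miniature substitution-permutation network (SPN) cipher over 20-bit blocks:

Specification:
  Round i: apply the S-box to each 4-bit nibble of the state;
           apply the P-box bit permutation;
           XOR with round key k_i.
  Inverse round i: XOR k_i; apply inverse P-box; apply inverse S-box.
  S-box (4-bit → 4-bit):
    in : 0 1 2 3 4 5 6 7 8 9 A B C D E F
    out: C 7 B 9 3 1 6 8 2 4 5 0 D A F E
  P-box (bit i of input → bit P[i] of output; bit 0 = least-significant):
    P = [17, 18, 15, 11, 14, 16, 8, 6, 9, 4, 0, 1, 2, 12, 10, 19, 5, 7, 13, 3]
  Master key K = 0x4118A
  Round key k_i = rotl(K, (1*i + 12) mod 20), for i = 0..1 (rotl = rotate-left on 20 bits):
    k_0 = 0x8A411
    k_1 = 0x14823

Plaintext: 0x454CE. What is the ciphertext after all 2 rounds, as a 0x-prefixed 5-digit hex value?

0x23DD8

s_0 = plaintext = 0x454CE
s_1 = Round(s_0, k_0) = 0xE6FE5
s_2 = Round(s_1, k_1) = 0x23DD8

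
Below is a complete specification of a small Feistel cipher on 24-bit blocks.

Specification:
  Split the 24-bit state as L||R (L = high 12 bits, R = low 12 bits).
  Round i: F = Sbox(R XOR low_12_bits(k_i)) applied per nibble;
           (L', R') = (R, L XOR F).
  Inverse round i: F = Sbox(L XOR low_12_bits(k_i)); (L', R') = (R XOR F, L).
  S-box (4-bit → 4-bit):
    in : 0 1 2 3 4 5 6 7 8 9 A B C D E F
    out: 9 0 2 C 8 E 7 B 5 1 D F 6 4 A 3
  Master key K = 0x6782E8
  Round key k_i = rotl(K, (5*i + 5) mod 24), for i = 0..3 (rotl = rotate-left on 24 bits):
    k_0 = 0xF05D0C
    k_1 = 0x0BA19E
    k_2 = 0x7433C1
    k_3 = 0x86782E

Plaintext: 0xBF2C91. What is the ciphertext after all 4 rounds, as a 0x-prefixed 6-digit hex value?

s_0 = plaintext = 0xBF2C91
s_1 = Round(s_0, k_0) = 0xC91BE6
s_2 = Round(s_1, k_1) = 0xBE6124
s_3 = Round(s_2, k_2) = 0x124948
s_4 = Round(s_3, k_3) = 0x948153

0x948153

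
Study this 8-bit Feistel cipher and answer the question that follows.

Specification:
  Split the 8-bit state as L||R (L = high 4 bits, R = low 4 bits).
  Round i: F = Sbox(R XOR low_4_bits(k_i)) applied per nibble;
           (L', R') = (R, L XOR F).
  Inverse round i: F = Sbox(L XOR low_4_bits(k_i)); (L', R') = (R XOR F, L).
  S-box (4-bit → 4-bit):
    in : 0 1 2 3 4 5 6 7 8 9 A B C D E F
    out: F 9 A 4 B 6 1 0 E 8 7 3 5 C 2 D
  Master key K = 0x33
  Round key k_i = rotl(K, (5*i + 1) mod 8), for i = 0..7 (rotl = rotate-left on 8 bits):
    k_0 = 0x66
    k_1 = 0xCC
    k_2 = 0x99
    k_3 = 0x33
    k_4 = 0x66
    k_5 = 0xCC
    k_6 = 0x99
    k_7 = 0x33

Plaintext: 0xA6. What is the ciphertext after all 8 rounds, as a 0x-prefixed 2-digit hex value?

s_0 = plaintext = 0xA6
s_1 = Round(s_0, k_0) = 0x65
s_2 = Round(s_1, k_1) = 0x5E
s_3 = Round(s_2, k_2) = 0xE5
s_4 = Round(s_3, k_3) = 0x5F
s_5 = Round(s_4, k_4) = 0xFD
s_6 = Round(s_5, k_5) = 0xD6
s_7 = Round(s_6, k_6) = 0x60
s_8 = Round(s_7, k_7) = 0x02

0x02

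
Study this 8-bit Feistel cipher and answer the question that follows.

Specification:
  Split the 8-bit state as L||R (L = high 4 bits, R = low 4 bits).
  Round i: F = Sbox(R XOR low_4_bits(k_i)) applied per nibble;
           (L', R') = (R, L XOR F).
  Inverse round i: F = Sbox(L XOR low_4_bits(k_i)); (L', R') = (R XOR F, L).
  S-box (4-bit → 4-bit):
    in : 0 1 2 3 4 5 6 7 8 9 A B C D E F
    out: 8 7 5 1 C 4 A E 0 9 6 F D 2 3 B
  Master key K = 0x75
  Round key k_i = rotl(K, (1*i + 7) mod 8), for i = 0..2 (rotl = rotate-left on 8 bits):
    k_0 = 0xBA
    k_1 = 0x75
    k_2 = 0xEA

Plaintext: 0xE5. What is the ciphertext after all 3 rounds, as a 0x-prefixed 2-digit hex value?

0xDB

s_0 = plaintext = 0xE5
s_1 = Round(s_0, k_0) = 0x55
s_2 = Round(s_1, k_1) = 0x5D
s_3 = Round(s_2, k_2) = 0xDB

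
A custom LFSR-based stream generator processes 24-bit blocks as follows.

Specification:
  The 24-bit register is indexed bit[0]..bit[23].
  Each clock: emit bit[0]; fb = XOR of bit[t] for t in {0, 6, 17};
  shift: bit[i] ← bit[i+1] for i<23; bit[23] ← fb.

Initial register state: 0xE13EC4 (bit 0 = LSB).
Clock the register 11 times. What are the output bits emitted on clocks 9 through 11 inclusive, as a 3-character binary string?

011

reg_0 = 0xE13EC4
clock 1: out=0, reg = 0xF09F62
clock 2: out=0, reg = 0xF84FB1
clock 3: out=1, reg = 0xFC27D8
clock 4: out=0, reg = 0xFE13EC
clock 5: out=0, reg = 0x7F09F6
clock 6: out=0, reg = 0x3F84FB
clock 7: out=1, reg = 0x9FC27D
clock 8: out=1, reg = 0xCFE13E
clock 9: out=0, reg = 0xE7F09F
clock 10: out=1, reg = 0x73F84F
clock 11: out=1, reg = 0xB9FC27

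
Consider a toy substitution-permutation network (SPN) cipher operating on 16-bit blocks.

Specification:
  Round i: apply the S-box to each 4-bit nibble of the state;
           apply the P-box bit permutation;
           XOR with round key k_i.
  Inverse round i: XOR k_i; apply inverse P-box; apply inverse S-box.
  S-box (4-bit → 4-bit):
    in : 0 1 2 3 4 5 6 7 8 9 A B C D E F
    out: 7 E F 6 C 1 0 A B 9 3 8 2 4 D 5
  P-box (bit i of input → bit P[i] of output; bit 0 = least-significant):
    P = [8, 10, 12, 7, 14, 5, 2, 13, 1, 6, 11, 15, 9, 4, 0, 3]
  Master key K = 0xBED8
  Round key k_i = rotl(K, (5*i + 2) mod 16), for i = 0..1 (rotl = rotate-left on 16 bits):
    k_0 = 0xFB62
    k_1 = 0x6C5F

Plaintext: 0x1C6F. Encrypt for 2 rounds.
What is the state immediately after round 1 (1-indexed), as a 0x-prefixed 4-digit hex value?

0xEA3B

s_0 = plaintext = 0x1C6F
s_1 = Round(s_0, k_0) = 0xEA3B
s_2 = Round(s_1, k_1) = 0x6EB0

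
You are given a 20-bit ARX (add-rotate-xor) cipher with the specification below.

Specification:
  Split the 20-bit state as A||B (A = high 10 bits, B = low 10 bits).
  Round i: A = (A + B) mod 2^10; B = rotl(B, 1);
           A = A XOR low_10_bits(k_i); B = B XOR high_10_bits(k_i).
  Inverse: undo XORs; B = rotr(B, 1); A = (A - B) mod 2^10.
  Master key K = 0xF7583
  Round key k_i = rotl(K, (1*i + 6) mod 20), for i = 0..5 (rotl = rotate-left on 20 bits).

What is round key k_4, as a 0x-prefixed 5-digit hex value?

K = 0xF7583
k_0 = rotl(K, (1*0+6) mod 20) = rotl(K, 6) = 0xD60FD
k_1 = rotl(K, (1*1+6) mod 20) = rotl(K, 7) = 0xAC1FB
k_2 = rotl(K, (1*2+6) mod 20) = rotl(K, 8) = 0x583F7
k_3 = rotl(K, (1*3+6) mod 20) = rotl(K, 9) = 0xB07EE
k_4 = rotl(K, (1*4+6) mod 20) = rotl(K, 10) = 0x60FDD

0x60FDD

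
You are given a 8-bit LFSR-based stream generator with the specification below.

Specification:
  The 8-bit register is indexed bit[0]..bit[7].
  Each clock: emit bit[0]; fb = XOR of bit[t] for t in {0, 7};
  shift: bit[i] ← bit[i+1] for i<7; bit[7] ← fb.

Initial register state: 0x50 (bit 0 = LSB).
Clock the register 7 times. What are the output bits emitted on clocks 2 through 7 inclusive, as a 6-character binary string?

000101

reg_0 = 0x50
clock 1: out=0, reg = 0x28
clock 2: out=0, reg = 0x14
clock 3: out=0, reg = 0x0A
clock 4: out=0, reg = 0x05
clock 5: out=1, reg = 0x82
clock 6: out=0, reg = 0xC1
clock 7: out=1, reg = 0x60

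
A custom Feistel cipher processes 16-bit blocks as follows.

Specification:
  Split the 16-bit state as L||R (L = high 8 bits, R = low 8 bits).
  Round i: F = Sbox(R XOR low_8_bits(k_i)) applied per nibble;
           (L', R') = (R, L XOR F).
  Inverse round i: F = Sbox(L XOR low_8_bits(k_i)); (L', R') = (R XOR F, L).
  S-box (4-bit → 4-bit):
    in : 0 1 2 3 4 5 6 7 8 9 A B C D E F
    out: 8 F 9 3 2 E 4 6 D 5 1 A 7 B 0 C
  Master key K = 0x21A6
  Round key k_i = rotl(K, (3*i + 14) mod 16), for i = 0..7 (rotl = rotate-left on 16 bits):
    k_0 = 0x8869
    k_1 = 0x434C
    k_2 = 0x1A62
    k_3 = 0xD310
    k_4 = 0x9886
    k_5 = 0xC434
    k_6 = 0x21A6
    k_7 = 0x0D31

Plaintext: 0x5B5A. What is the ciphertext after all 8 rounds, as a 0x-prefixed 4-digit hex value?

0x186E

s_0 = plaintext = 0x5B5A
s_1 = Round(s_0, k_0) = 0x5A68
s_2 = Round(s_1, k_1) = 0x68C8
s_3 = Round(s_2, k_2) = 0xC879
s_4 = Round(s_3, k_3) = 0x798D
s_5 = Round(s_4, k_4) = 0x8DF3
s_6 = Round(s_5, k_5) = 0xF3FB
s_7 = Round(s_6, k_6) = 0xFB18
s_8 = Round(s_7, k_7) = 0x186E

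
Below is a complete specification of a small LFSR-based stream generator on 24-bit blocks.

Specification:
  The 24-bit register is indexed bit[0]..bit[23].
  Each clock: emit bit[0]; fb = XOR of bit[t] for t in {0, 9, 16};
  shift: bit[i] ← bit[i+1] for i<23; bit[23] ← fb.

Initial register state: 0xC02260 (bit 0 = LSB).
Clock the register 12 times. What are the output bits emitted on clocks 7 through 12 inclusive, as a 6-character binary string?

reg_0 = 0xC02260
clock 1: out=0, reg = 0xE01130
clock 2: out=0, reg = 0x700898
clock 3: out=0, reg = 0x38044C
clock 4: out=0, reg = 0x1C0226
clock 5: out=0, reg = 0x8E0113
clock 6: out=1, reg = 0xC70089
clock 7: out=1, reg = 0x638044
clock 8: out=0, reg = 0xB1C022
clock 9: out=0, reg = 0xD8E011
clock 10: out=1, reg = 0xEC7008
clock 11: out=0, reg = 0x763804
clock 12: out=0, reg = 0x3B1C02

100100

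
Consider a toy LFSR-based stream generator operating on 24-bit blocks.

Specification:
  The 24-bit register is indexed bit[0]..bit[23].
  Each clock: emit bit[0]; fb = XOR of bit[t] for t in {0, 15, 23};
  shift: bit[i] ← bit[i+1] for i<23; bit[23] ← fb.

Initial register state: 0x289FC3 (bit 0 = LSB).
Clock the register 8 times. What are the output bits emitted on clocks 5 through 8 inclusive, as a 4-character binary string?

0011

reg_0 = 0x289FC3
clock 1: out=1, reg = 0x144FE1
clock 2: out=1, reg = 0x8A27F0
clock 3: out=0, reg = 0xC513F8
clock 4: out=0, reg = 0xE289FC
clock 5: out=0, reg = 0x7144FE
clock 6: out=0, reg = 0x38A27F
clock 7: out=1, reg = 0x1C513F
clock 8: out=1, reg = 0x8E289F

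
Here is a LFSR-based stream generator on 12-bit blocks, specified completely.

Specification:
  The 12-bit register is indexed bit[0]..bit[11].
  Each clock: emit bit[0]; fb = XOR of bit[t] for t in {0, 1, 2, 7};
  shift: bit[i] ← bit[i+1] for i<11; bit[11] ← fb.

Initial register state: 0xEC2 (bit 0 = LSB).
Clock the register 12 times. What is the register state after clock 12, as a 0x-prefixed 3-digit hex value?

0xBCE

reg_0 = 0xEC2
clock 1: out=0, reg = 0x761
clock 2: out=1, reg = 0xBB0
clock 3: out=0, reg = 0xDD8
clock 4: out=0, reg = 0xEEC
clock 5: out=0, reg = 0x776
clock 6: out=0, reg = 0x3BB
clock 7: out=1, reg = 0x9DD
clock 8: out=1, reg = 0xCEE
clock 9: out=0, reg = 0xE77
clock 10: out=1, reg = 0xF3B
clock 11: out=1, reg = 0x79D
clock 12: out=1, reg = 0xBCE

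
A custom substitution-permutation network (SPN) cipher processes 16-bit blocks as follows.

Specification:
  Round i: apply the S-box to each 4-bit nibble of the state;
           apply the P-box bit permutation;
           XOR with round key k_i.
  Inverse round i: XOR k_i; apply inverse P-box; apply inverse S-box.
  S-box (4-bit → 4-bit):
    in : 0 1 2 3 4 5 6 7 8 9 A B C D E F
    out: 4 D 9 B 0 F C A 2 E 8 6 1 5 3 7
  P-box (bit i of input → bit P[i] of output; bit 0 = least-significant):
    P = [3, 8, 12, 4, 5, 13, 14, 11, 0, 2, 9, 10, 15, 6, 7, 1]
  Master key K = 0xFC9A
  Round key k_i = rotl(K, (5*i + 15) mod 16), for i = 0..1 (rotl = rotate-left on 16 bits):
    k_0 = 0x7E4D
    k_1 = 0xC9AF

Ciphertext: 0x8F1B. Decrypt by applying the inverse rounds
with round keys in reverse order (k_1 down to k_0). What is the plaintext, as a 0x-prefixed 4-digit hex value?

s_0 = ciphertext = 0x8F1B
s_1 = InvRound(s_0, k_1) = 0x09DA
s_2 = InvRound(s_1, k_0) = 0x65B9

0x65B9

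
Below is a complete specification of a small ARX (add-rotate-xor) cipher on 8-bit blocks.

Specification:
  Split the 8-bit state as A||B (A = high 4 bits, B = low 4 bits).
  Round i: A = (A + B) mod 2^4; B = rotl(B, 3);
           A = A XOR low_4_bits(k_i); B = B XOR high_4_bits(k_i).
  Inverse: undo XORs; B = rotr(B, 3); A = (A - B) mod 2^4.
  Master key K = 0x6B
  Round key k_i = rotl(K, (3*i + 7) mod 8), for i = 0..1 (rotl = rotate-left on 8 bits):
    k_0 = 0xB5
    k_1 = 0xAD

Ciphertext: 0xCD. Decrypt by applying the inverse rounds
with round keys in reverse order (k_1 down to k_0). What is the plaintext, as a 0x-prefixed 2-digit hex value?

0xCA

s_0 = ciphertext = 0xCD
s_1 = InvRound(s_0, k_1) = 0x3E
s_2 = InvRound(s_1, k_0) = 0xCA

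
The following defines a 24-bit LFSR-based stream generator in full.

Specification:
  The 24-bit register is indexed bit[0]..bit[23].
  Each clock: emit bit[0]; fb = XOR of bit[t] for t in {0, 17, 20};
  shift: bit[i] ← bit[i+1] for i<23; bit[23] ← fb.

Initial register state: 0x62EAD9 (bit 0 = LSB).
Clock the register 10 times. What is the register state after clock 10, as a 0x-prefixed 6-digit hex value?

0x4398BA

reg_0 = 0x62EAD9
clock 1: out=1, reg = 0x31756C
clock 2: out=0, reg = 0x98BAB6
clock 3: out=0, reg = 0xCC5D5B
clock 4: out=1, reg = 0xE62EAD
clock 5: out=1, reg = 0x731756
clock 6: out=0, reg = 0x398BAB
clock 7: out=1, reg = 0x1CC5D5
clock 8: out=1, reg = 0x0E62EA
clock 9: out=0, reg = 0x873175
clock 10: out=1, reg = 0x4398BA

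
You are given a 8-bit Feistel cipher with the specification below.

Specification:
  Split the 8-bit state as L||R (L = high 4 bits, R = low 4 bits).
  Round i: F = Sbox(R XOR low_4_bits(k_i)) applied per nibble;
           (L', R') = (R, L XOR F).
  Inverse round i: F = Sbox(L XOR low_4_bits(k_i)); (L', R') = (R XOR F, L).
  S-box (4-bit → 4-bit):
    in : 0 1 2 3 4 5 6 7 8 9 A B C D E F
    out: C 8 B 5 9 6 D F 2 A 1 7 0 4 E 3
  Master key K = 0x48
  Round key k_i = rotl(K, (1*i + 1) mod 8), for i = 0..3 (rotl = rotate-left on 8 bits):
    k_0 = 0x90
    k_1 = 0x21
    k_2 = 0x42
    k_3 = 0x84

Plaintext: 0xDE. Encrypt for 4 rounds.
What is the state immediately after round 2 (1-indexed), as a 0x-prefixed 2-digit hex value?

s_0 = plaintext = 0xDE
s_1 = Round(s_0, k_0) = 0xE3
s_2 = Round(s_1, k_1) = 0x35
s_3 = Round(s_2, k_2) = 0x5C
s_4 = Round(s_3, k_3) = 0xC7

0x35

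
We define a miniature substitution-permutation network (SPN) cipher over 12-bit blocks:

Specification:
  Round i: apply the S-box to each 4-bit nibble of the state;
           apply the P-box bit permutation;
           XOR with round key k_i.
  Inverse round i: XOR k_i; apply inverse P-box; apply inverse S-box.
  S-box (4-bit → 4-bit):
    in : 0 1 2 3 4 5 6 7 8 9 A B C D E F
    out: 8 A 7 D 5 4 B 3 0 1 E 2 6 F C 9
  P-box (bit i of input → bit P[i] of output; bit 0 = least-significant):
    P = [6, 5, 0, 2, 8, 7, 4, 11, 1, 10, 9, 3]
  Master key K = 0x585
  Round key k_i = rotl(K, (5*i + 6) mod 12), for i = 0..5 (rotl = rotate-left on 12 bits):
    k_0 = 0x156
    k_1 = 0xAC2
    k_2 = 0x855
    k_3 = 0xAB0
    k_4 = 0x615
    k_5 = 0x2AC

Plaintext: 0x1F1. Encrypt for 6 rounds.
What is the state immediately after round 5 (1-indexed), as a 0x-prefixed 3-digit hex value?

s_0 = plaintext = 0x1F1
s_1 = Round(s_0, k_0) = 0xC7A
s_2 = Round(s_1, k_1) = 0xD67
s_3 = Round(s_2, k_2) = 0x7BF
s_4 = Round(s_3, k_3) = 0xE76
s_5 = Round(s_4, k_4) = 0x5F9
s_6 = Round(s_5, k_5) = 0x9EC

0x5F9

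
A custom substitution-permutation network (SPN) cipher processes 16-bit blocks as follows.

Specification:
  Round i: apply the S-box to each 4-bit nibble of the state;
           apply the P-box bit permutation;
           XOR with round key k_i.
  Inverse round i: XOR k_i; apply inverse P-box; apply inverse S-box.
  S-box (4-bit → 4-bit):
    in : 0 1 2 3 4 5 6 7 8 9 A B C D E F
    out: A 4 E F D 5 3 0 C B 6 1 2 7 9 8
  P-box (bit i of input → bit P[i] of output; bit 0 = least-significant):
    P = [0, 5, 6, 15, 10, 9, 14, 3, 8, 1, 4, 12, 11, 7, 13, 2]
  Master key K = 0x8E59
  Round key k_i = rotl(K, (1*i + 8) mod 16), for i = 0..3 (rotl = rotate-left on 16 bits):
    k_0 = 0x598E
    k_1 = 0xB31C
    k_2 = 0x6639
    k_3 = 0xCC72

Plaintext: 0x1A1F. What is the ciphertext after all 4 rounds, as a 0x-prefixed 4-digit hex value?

s_0 = plaintext = 0x1A1F
s_1 = Round(s_0, k_0) = 0xB99C
s_2 = Round(s_1, k_1) = 0xAC36
s_3 = Round(s_2, k_2) = 0x0092
s_4 = Round(s_3, k_3) = 0x5A9C

0x5A9C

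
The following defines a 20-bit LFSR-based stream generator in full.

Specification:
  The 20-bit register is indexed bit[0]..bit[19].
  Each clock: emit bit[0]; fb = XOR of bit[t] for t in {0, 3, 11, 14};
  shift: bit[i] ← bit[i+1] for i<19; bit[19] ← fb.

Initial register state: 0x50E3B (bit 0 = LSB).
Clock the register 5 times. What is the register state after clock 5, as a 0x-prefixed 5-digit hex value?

0x4A871

reg_0 = 0x50E3B
clock 1: out=1, reg = 0xA871D
clock 2: out=1, reg = 0x5438E
clock 3: out=0, reg = 0x2A1C7
clock 4: out=1, reg = 0x950E3
clock 5: out=1, reg = 0x4A871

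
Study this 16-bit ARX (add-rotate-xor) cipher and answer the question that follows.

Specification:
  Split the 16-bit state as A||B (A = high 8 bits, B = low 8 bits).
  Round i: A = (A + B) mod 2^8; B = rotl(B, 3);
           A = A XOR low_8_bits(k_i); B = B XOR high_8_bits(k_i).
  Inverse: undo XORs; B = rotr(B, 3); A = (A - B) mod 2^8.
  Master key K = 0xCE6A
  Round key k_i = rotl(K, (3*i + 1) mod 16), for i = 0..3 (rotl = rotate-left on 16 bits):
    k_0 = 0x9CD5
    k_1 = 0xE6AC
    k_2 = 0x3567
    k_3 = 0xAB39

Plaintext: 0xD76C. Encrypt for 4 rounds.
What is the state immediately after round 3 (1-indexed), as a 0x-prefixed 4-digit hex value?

s_0 = plaintext = 0xD76C
s_1 = Round(s_0, k_0) = 0x96FF
s_2 = Round(s_1, k_1) = 0x3919
s_3 = Round(s_2, k_2) = 0x35FD
s_4 = Round(s_3, k_3) = 0x0B44

0x35FD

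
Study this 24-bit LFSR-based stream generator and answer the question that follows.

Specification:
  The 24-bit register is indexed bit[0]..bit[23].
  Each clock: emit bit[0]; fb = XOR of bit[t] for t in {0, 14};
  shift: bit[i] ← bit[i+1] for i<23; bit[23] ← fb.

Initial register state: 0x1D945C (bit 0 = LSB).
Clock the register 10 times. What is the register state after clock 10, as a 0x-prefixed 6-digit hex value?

0x0A8765

reg_0 = 0x1D945C
clock 1: out=0, reg = 0x0ECA2E
clock 2: out=0, reg = 0x876517
clock 3: out=1, reg = 0x43B28B
clock 4: out=1, reg = 0xA1D945
clock 5: out=1, reg = 0x50ECA2
clock 6: out=0, reg = 0xA87651
clock 7: out=1, reg = 0x543B28
clock 8: out=0, reg = 0x2A1D94
clock 9: out=0, reg = 0x150ECA
clock 10: out=0, reg = 0x0A8765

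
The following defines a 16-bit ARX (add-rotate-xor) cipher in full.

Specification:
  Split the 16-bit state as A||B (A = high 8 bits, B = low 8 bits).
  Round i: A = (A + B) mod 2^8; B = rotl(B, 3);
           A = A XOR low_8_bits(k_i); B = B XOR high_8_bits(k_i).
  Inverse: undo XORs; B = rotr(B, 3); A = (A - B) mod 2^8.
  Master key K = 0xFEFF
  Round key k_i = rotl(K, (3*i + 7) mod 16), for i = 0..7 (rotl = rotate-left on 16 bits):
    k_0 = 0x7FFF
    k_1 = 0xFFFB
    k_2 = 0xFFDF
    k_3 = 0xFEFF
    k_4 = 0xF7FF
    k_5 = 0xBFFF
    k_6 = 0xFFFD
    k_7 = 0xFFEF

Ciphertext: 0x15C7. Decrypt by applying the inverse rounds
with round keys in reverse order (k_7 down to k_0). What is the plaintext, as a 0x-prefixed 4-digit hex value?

s_0 = ciphertext = 0x15C7
s_1 = InvRound(s_0, k_7) = 0xF307
s_2 = InvRound(s_1, k_6) = 0xEF1F
s_3 = InvRound(s_2, k_5) = 0xFC14
s_4 = InvRound(s_3, k_4) = 0x877C
s_5 = InvRound(s_4, k_3) = 0x2850
s_6 = InvRound(s_5, k_2) = 0x02F5
s_7 = InvRound(s_6, k_1) = 0xB841
s_8 = InvRound(s_7, k_0) = 0x80C7

0x80C7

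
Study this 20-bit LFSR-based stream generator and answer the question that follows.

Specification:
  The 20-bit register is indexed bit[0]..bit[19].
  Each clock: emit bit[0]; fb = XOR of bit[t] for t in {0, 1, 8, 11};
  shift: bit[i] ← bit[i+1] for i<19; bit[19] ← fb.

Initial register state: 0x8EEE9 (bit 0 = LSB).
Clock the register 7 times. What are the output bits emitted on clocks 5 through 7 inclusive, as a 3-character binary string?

reg_0 = 0x8EEE9
clock 1: out=1, reg = 0x47774
clock 2: out=0, reg = 0xA3BBA
clock 3: out=0, reg = 0xD1DDD
clock 4: out=1, reg = 0xE8EEE
clock 5: out=0, reg = 0x74777
clock 6: out=1, reg = 0xBA3BB
clock 7: out=1, reg = 0xDD1DD

011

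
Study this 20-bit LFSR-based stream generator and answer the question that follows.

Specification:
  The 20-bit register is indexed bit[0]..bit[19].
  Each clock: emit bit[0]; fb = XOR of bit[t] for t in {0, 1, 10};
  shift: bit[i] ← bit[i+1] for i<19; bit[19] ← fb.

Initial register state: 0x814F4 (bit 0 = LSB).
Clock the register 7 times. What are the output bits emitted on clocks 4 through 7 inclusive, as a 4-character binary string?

reg_0 = 0x814F4
clock 1: out=0, reg = 0xC0A7A
clock 2: out=0, reg = 0xE053D
clock 3: out=1, reg = 0x7029E
clock 4: out=0, reg = 0xB814F
clock 5: out=1, reg = 0x5C0A7
clock 6: out=1, reg = 0x2E053
clock 7: out=1, reg = 0x17029

0111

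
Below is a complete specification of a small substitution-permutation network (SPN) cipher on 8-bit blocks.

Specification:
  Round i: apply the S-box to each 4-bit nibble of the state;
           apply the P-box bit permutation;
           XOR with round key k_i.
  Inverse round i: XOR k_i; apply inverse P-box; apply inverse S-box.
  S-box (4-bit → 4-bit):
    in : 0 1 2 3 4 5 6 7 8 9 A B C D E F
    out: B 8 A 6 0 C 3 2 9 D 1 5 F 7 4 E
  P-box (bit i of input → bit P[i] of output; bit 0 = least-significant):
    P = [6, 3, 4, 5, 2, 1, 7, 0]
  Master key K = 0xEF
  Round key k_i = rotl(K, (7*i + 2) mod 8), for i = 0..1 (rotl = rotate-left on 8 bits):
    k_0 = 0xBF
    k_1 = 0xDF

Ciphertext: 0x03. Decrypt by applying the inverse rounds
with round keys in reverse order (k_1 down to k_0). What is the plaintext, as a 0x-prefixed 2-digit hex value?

0x74

s_0 = ciphertext = 0x03
s_1 = InvRound(s_0, k_1) = 0xBD
s_2 = InvRound(s_1, k_0) = 0x74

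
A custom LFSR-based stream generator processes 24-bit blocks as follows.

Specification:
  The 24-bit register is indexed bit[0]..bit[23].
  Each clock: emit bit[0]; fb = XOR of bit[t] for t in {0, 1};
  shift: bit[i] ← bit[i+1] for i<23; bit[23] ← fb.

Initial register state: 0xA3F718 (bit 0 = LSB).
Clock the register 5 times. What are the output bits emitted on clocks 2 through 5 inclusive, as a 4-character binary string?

0011

reg_0 = 0xA3F718
clock 1: out=0, reg = 0x51FB8C
clock 2: out=0, reg = 0x28FDC6
clock 3: out=0, reg = 0x947EE3
clock 4: out=1, reg = 0x4A3F71
clock 5: out=1, reg = 0xA51FB8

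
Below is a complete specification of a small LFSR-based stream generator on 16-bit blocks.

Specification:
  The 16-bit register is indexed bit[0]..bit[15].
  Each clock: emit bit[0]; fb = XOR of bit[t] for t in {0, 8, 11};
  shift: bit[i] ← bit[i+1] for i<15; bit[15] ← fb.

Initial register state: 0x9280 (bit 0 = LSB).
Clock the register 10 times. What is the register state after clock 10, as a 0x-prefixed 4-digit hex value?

0x8024

reg_0 = 0x9280
clock 1: out=0, reg = 0x4940
clock 2: out=0, reg = 0x24A0
clock 3: out=0, reg = 0x1250
clock 4: out=0, reg = 0x0928
clock 5: out=0, reg = 0x0494
clock 6: out=0, reg = 0x024A
clock 7: out=0, reg = 0x0125
clock 8: out=1, reg = 0x0092
clock 9: out=0, reg = 0x0049
clock 10: out=1, reg = 0x8024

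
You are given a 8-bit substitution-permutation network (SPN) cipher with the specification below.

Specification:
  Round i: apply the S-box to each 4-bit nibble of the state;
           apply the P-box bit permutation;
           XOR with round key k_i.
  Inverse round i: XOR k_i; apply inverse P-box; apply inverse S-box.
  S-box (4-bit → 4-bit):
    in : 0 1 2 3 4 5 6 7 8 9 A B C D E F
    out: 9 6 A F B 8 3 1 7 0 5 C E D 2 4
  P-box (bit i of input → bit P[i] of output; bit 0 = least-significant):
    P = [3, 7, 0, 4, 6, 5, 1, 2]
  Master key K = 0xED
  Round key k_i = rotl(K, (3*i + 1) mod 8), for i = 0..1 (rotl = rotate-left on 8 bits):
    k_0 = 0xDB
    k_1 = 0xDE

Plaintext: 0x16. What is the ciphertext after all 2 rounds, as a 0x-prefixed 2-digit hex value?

s_0 = plaintext = 0x16
s_1 = Round(s_0, k_0) = 0x71
s_2 = Round(s_1, k_1) = 0x1F

0x1F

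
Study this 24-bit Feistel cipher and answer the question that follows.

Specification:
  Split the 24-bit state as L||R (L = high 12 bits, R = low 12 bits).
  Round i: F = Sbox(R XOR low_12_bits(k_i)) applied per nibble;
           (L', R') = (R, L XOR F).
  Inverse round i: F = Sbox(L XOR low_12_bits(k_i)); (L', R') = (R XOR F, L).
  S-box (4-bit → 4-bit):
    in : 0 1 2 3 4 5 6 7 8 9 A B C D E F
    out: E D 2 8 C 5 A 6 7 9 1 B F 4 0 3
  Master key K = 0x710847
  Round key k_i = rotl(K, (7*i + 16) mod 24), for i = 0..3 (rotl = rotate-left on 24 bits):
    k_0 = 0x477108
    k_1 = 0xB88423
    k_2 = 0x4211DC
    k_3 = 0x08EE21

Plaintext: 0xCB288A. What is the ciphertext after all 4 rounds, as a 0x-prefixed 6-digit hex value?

s_0 = plaintext = 0xCB288A
s_1 = Round(s_0, k_0) = 0x88A5C0
s_2 = Round(s_1, k_1) = 0x5C0582
s_3 = Round(s_2, k_2) = 0x582990
s_4 = Round(s_3, k_3) = 0x99033F

0x99033F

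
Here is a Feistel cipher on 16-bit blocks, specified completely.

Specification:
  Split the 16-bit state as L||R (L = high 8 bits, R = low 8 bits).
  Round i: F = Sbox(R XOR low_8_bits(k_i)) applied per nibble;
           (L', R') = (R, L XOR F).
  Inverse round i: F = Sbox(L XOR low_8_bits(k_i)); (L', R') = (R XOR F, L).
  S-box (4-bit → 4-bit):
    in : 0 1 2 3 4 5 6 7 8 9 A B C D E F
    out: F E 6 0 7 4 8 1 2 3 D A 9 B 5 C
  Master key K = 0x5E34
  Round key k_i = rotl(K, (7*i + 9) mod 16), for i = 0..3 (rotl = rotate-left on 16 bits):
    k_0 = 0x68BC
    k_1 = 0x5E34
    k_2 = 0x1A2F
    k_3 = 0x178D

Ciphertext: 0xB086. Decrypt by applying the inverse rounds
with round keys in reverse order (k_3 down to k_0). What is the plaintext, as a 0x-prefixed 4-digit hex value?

s_0 = ciphertext = 0xB086
s_1 = InvRound(s_0, k_3) = 0x8DB0
s_2 = InvRound(s_1, k_2) = 0x668D
s_3 = InvRound(s_2, k_1) = 0xCB66
s_4 = InvRound(s_3, k_0) = 0x77CB

0x77CB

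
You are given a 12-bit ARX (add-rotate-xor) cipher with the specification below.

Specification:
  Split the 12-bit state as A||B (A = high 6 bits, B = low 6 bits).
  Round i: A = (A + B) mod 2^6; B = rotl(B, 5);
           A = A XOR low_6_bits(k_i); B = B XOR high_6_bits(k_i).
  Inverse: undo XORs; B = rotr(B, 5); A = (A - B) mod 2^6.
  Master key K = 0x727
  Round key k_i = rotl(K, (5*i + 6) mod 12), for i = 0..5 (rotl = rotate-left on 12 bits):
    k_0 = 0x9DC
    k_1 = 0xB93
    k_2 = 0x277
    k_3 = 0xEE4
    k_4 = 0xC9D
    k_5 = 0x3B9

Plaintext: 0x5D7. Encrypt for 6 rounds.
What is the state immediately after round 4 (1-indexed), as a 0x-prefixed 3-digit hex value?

s_0 = plaintext = 0x5D7
s_1 = Round(s_0, k_0) = 0xC8C
s_2 = Round(s_1, k_1) = 0xB68
s_3 = Round(s_2, k_2) = 0x89D
s_4 = Round(s_3, k_3) = 0x6D5
s_5 = Round(s_4, k_4) = 0xB58
s_6 = Round(s_5, k_5) = 0xF02

0x6D5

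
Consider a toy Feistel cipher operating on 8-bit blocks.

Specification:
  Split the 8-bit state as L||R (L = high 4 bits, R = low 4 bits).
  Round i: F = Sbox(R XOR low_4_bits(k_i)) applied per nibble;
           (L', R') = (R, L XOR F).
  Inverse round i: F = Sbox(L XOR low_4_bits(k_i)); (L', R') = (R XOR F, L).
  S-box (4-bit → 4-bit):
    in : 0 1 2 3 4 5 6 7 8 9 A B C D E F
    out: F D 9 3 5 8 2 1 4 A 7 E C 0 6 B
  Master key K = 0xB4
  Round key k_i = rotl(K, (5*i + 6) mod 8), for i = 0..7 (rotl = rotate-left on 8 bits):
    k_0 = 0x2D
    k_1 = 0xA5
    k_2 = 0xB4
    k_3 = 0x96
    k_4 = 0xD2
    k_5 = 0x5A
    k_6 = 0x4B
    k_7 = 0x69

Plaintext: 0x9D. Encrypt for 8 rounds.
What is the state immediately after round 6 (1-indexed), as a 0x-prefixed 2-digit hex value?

s_0 = plaintext = 0x9D
s_1 = Round(s_0, k_0) = 0xD6
s_2 = Round(s_1, k_1) = 0x6E
s_3 = Round(s_2, k_2) = 0xE1
s_4 = Round(s_3, k_3) = 0x1F
s_5 = Round(s_4, k_4) = 0xF1
s_6 = Round(s_5, k_5) = 0x11
s_7 = Round(s_6, k_6) = 0x16
s_8 = Round(s_7, k_7) = 0x6A

0x11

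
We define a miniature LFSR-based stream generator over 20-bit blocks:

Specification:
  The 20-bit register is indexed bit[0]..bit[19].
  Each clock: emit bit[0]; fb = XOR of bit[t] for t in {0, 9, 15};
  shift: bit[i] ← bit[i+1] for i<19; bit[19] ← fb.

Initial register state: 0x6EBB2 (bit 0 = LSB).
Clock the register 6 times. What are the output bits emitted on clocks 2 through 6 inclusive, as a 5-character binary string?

10011

reg_0 = 0x6EBB2
clock 1: out=0, reg = 0x375D9
clock 2: out=1, reg = 0x9BAEC
clock 3: out=0, reg = 0x4DD76
clock 4: out=0, reg = 0xA6EBB
clock 5: out=1, reg = 0x5375D
clock 6: out=1, reg = 0x29BAE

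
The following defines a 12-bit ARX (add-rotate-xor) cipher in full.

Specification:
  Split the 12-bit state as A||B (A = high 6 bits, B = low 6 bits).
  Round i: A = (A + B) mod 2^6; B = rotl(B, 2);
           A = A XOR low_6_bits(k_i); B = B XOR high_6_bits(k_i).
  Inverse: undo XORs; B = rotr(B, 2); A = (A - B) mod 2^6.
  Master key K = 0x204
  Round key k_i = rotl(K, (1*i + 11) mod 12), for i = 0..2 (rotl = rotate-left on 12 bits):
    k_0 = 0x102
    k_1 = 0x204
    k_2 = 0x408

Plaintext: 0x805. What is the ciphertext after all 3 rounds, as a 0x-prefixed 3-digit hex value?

0xD34

s_0 = plaintext = 0x805
s_1 = Round(s_0, k_0) = 0x9D0
s_2 = Round(s_1, k_1) = 0xCC9
s_3 = Round(s_2, k_2) = 0xD34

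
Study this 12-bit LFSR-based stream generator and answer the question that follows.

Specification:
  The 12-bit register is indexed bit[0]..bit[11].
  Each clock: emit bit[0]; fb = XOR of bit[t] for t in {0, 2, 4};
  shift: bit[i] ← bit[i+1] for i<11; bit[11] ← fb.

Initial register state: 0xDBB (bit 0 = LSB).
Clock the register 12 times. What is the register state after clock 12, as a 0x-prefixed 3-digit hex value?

0x80E

reg_0 = 0xDBB
clock 1: out=1, reg = 0x6DD
clock 2: out=1, reg = 0xB6E
clock 3: out=0, reg = 0xDB7
clock 4: out=1, reg = 0xEDB
clock 5: out=1, reg = 0x76D
clock 6: out=1, reg = 0x3B6
clock 7: out=0, reg = 0x1DB
clock 8: out=1, reg = 0x0ED
clock 9: out=1, reg = 0x076
clock 10: out=0, reg = 0x03B
clock 11: out=1, reg = 0x01D
clock 12: out=1, reg = 0x80E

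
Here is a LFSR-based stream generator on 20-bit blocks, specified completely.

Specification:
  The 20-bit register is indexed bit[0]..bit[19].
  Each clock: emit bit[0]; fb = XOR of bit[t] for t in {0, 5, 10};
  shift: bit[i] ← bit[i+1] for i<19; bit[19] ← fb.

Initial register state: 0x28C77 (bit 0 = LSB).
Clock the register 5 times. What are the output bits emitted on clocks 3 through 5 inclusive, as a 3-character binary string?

reg_0 = 0x28C77
clock 1: out=1, reg = 0x9463B
clock 2: out=1, reg = 0xCA31D
clock 3: out=1, reg = 0xE518E
clock 4: out=0, reg = 0x728C7
clock 5: out=1, reg = 0xB9463

101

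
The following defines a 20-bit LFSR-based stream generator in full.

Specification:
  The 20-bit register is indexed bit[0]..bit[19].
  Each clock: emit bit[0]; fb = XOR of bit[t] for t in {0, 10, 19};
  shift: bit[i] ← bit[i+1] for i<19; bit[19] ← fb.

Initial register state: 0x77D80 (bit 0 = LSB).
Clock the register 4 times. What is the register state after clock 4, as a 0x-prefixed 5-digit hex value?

0x577D8

reg_0 = 0x77D80
clock 1: out=0, reg = 0xBBEC0
clock 2: out=0, reg = 0x5DF60
clock 3: out=0, reg = 0xAEFB0
clock 4: out=0, reg = 0x577D8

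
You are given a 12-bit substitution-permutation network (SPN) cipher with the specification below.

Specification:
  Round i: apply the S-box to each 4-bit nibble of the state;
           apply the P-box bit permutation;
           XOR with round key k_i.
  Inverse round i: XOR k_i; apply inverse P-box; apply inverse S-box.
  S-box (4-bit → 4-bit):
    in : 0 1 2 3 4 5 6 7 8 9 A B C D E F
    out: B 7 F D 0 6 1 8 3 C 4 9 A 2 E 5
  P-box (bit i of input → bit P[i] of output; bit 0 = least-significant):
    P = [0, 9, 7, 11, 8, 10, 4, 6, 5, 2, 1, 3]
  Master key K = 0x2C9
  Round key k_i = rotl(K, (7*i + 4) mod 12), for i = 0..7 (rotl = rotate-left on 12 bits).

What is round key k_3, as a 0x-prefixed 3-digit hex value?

0x592

K = 0x2C9
k_0 = rotl(K, (7*0+4) mod 12) = rotl(K, 4) = 0xC92
k_1 = rotl(K, (7*1+4) mod 12) = rotl(K, 11) = 0x964
k_2 = rotl(K, (7*2+4) mod 12) = rotl(K, 6) = 0x24B
k_3 = rotl(K, (7*3+4) mod 12) = rotl(K, 1) = 0x592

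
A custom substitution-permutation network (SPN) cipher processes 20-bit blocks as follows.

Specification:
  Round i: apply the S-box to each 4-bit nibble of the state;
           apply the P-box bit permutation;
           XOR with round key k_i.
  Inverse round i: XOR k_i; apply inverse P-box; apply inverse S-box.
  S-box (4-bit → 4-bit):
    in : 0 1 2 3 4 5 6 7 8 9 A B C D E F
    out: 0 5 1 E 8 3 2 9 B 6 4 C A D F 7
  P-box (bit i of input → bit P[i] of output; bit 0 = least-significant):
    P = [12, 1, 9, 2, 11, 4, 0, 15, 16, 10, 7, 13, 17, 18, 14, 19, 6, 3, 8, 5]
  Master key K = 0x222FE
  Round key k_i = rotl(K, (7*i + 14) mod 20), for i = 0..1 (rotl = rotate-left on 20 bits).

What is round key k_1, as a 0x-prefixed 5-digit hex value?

K = 0x222FE
k_0 = rotl(K, (7*0+14) mod 20) = rotl(K, 14) = 0xF888B
k_1 = rotl(K, (7*1+14) mod 20) = rotl(K, 1) = 0x445FC

0x445FC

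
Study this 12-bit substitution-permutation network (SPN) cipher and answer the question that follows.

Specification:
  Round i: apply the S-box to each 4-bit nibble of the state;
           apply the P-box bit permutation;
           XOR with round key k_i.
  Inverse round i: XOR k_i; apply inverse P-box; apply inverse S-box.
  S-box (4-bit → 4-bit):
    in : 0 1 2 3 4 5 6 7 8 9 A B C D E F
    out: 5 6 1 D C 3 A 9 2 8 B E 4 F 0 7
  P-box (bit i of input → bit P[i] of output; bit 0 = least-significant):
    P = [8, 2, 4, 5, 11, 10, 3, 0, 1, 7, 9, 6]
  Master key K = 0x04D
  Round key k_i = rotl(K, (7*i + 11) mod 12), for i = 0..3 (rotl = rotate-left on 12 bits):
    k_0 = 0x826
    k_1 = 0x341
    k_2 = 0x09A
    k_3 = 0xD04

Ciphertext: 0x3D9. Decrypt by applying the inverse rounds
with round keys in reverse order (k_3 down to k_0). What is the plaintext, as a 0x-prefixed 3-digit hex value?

s_0 = ciphertext = 0x3D9
s_1 = InvRound(s_0, k_3) = 0xBD1
s_2 = InvRound(s_1, k_2) = 0x332
s_3 = InvRound(s_2, k_1) = 0x794
s_4 = InvRound(s_3, k_0) = 0xF53

0xF53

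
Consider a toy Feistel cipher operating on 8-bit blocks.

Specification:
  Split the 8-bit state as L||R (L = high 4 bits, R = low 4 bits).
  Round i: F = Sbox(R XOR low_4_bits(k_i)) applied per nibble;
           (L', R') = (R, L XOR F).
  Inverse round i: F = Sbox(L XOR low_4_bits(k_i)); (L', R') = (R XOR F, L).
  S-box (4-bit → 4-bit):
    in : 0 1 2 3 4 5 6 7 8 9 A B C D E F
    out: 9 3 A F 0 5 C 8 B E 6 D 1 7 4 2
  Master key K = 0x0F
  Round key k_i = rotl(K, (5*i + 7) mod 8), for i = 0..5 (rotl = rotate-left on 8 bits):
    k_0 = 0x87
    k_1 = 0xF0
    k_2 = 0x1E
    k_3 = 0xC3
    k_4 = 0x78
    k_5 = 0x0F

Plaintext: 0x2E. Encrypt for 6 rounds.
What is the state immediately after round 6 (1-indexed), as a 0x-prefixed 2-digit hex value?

s_0 = plaintext = 0x2E
s_1 = Round(s_0, k_0) = 0xEC
s_2 = Round(s_1, k_1) = 0xCF
s_3 = Round(s_2, k_2) = 0xFF
s_4 = Round(s_3, k_3) = 0xFE
s_5 = Round(s_4, k_4) = 0xE3
s_6 = Round(s_5, k_5) = 0x3F

0x3F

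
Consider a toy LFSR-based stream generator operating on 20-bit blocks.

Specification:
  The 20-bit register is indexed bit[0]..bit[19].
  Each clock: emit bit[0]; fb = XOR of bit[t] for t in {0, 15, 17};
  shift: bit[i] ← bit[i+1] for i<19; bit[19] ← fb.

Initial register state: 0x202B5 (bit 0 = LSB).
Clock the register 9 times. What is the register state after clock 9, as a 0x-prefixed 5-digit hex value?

0x98101

reg_0 = 0x202B5
clock 1: out=1, reg = 0x1015A
clock 2: out=0, reg = 0x080AD
clock 3: out=1, reg = 0x04056
clock 4: out=0, reg = 0x0202B
clock 5: out=1, reg = 0x81015
clock 6: out=1, reg = 0xC080A
clock 7: out=0, reg = 0x60405
clock 8: out=1, reg = 0x30202
clock 9: out=0, reg = 0x98101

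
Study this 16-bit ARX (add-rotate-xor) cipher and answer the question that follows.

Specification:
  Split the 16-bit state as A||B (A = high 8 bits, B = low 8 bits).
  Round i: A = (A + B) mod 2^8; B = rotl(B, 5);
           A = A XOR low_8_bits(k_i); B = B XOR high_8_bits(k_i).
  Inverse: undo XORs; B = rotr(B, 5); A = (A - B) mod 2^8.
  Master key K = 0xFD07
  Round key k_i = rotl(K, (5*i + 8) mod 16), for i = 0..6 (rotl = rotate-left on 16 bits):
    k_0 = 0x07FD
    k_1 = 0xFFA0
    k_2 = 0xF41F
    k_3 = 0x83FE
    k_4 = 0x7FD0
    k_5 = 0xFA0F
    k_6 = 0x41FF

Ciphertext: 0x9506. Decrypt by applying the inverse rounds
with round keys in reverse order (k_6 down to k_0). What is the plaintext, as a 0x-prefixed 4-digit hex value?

0x3DAA

s_0 = ciphertext = 0x9506
s_1 = InvRound(s_0, k_6) = 0x303A
s_2 = InvRound(s_1, k_5) = 0x3906
s_3 = InvRound(s_2, k_4) = 0x1ECB
s_4 = InvRound(s_3, k_3) = 0x9E42
s_5 = InvRound(s_4, k_2) = 0xCCB5
s_6 = InvRound(s_5, k_1) = 0x1A52
s_7 = InvRound(s_6, k_0) = 0x3DAA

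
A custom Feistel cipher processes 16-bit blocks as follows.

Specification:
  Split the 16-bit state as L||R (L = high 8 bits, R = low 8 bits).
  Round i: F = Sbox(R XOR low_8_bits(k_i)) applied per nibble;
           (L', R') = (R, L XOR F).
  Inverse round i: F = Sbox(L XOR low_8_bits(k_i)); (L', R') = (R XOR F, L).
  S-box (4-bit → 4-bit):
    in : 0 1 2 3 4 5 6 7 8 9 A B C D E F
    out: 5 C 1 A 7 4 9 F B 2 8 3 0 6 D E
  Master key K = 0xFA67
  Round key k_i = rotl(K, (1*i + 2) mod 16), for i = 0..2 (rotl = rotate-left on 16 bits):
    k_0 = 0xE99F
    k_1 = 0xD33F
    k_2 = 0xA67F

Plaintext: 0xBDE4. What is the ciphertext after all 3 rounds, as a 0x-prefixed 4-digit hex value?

0x18D1

s_0 = plaintext = 0xBDE4
s_1 = Round(s_0, k_0) = 0xE44E
s_2 = Round(s_1, k_1) = 0x4E18
s_3 = Round(s_2, k_2) = 0x18D1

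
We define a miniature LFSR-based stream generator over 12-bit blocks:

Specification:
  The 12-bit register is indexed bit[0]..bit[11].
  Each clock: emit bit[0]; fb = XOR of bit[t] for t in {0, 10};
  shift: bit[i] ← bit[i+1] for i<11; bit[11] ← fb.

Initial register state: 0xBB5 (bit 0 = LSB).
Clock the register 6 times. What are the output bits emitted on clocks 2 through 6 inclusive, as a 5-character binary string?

01011

reg_0 = 0xBB5
clock 1: out=1, reg = 0xDDA
clock 2: out=0, reg = 0xEED
clock 3: out=1, reg = 0x776
clock 4: out=0, reg = 0xBBB
clock 5: out=1, reg = 0xDDD
clock 6: out=1, reg = 0x6EE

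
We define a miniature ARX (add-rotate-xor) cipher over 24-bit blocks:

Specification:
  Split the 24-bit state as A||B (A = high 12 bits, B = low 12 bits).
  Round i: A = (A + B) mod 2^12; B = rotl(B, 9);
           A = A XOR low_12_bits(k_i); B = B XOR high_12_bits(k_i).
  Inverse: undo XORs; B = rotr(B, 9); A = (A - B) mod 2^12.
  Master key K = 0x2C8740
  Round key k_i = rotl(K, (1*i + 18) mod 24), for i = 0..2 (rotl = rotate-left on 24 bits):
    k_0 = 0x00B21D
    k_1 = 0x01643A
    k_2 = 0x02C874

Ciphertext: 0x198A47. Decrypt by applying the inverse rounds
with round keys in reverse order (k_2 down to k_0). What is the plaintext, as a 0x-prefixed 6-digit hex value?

s_0 = ciphertext = 0x198A47
s_1 = InvRound(s_0, k_2) = 0x68F35D
s_2 = InvRound(s_1, k_1) = 0x85CA59
s_3 = InvRound(s_2, k_0) = 0x7AC295

0x7AC295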